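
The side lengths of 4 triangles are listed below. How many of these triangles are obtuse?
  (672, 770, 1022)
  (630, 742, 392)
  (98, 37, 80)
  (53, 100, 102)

(672,770,1022): 672²+770² = 1044484 = 1022² → right
(630,742,392): 392²+630² = 550564 = 742² → right
(98,37,80): 37²+80² = 7769 < 9604 = 98² → obtuse
(53,100,102): 53²+100² = 12809 > 10404 = 102² → acute
1 of the 4 is obtuse.

1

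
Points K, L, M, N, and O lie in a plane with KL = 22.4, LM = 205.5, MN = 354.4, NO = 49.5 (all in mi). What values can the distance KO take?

The maximum is all hops collinear in one direction: 22.4 + 205.5 + 354.4 + 49.5 = 631.8.
The longest hop is 354.4; the others sum to 277.4. Folding the others back against it leaves at least 354.4 − 277.4 = 77.0.

77.0 ≤ KO ≤ 631.8 mi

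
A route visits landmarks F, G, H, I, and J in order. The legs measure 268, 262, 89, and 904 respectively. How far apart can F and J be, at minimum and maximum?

The maximum is all hops collinear in one direction: 268 + 262 + 89 + 904 = 1523.
The longest hop is 904; the others sum to 619. Folding the others back against it leaves at least 904 − 619 = 285.

285 ≤ FJ ≤ 1523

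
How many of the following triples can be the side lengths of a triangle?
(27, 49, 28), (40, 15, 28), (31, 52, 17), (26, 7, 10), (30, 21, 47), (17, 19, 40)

(27,28,49): 27+28 > 49 → valid
(15,28,40): 15+28 > 40 → valid
(17,31,52): 17+31 ≤ 52 → not valid
(7,10,26): 7+10 ≤ 26 → not valid
(21,30,47): 21+30 > 47 → valid
(17,19,40): 17+19 ≤ 40 → not valid
3 of the 6 triples form a triangle.

3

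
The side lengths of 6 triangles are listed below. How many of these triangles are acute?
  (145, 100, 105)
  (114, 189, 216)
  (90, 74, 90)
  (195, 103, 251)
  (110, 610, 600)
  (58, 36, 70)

(145,100,105): 100²+105² = 21025 = 145² → right
(114,189,216): 114²+189² = 48717 > 46656 = 216² → acute
(90,74,90): 74²+90² = 13576 > 8100 = 90² → acute
(195,103,251): 103²+195² = 48634 < 63001 = 251² → obtuse
(110,610,600): 110²+600² = 372100 = 610² → right
(58,36,70): 36²+58² = 4660 < 4900 = 70² → obtuse
2 of the 6 are acute.

2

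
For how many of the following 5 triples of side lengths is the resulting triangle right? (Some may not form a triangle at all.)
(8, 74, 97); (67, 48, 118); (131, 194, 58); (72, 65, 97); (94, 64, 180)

1

(8,74,97): 8+74 ≤ 97, not a triangle
(67,48,118): 48+67 ≤ 118, not a triangle
(131,194,58): 58+131 ≤ 194, not a triangle
(72,65,97): 65²+72² = 9409 = 97² → right
(94,64,180): 64+94 ≤ 180, not a triangle
1 of the 5 is right.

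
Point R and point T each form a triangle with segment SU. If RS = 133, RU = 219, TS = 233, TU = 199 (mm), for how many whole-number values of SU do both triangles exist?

From triangle RSU: 86 < SU < 352.
From triangle TSU: 34 < SU < 432.
Intersection: 86 < SU < 352, so integers 87 through 351: 265 values.

265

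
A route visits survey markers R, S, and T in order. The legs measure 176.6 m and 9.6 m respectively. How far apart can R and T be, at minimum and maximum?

By the triangle inequality, |176.6 − 9.6| ≤ RT ≤ 176.6 + 9.6.

167.0 ≤ RT ≤ 186.2 m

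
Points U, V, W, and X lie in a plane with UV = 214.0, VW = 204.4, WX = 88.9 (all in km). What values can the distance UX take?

The maximum is all hops collinear in one direction: 214.0 + 204.4 + 88.9 = 507.3.
The longest hop is 214.0; the others sum to 293.3. Since 214.0 ≤ 293.3, the path can fold back on itself completely, so the minimum distance is 0.

0 ≤ UX ≤ 507.3 km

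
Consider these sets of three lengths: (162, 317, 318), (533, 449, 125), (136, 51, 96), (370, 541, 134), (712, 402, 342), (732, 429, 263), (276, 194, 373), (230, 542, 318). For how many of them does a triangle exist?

6

(162,317,318): 162+317 > 318 → valid
(125,449,533): 125+449 > 533 → valid
(51,96,136): 51+96 > 136 → valid
(134,370,541): 134+370 ≤ 541 → not valid
(342,402,712): 342+402 > 712 → valid
(263,429,732): 263+429 ≤ 732 → not valid
(194,276,373): 194+276 > 373 → valid
(230,318,542): 230+318 > 542 → valid
6 of the 8 triples form a triangle.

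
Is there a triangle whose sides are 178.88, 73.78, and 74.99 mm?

The longest side is 178.88, but the other two sum to only 148.77.
148.77 < 178.88, so the triangle inequality fails.

No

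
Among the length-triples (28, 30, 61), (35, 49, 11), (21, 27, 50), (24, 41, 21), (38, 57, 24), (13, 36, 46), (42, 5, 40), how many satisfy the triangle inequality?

(28,30,61): 28+30 ≤ 61 → not valid
(11,35,49): 11+35 ≤ 49 → not valid
(21,27,50): 21+27 ≤ 50 → not valid
(21,24,41): 21+24 > 41 → valid
(24,38,57): 24+38 > 57 → valid
(13,36,46): 13+36 > 46 → valid
(5,40,42): 5+40 > 42 → valid
4 of the 7 triples form a triangle.

4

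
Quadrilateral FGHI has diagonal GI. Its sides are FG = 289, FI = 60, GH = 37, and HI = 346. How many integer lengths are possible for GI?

39

From triangle FGI: 229 < GI < 349.
From triangle HGI: 309 < GI < 383.
Intersection: 309 < GI < 349, so integers 310 through 348: 39 values.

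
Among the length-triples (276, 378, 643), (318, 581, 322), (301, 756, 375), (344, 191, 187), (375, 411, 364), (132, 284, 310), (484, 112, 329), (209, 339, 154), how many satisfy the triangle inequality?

6

(276,378,643): 276+378 > 643 → valid
(318,322,581): 318+322 > 581 → valid
(301,375,756): 301+375 ≤ 756 → not valid
(187,191,344): 187+191 > 344 → valid
(364,375,411): 364+375 > 411 → valid
(132,284,310): 132+284 > 310 → valid
(112,329,484): 112+329 ≤ 484 → not valid
(154,209,339): 154+209 > 339 → valid
6 of the 8 triples form a triangle.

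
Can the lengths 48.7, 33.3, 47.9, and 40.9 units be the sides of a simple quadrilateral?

A quadrilateral exists iff every side is shorter than the sum of the others — equivalently, the longest side is less than the sum of the rest.
Longest side 48.7 < 122.1 (sum of the remaining 3), so yes.

Yes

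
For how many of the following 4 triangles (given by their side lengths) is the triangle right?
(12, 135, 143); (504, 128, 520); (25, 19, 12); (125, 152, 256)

1

(12,135,143): 12²+135² = 18369 < 20449 = 143² → obtuse
(504,128,520): 128²+504² = 270400 = 520² → right
(25,19,12): 12²+19² = 505 < 625 = 25² → obtuse
(125,152,256): 125²+152² = 38729 < 65536 = 256² → obtuse
1 of the 4 is right.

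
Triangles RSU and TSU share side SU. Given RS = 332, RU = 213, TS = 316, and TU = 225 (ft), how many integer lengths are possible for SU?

From triangle RSU: 119 < SU < 545.
From triangle TSU: 91 < SU < 541.
Intersection: 119 < SU < 541, so integers 120 through 540: 421 values.

421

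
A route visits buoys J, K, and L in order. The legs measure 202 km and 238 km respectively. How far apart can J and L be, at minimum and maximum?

36 ≤ JL ≤ 440 km

By the triangle inequality, |202 − 238| ≤ JL ≤ 202 + 238.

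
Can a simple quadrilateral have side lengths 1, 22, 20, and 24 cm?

Yes

A quadrilateral exists iff every side is shorter than the sum of the others — equivalently, the longest side is less than the sum of the rest.
Longest side 24 < 43 (sum of the remaining 3), so yes.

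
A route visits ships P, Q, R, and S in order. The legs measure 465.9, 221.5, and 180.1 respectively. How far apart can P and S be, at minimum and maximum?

The maximum is all hops collinear in one direction: 465.9 + 221.5 + 180.1 = 867.5.
The longest hop is 465.9; the others sum to 401.6. Folding the others back against it leaves at least 465.9 − 401.6 = 64.3.

64.3 ≤ PS ≤ 867.5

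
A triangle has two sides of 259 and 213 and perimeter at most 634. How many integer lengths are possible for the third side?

116

Triangle inequality: 46 < x < 472. Perimeter ≤ 634 gives x ≤ 634 − 259 − 213 = 162.
So 46 < x ≤ 162; integers 47 through 162: 116 values.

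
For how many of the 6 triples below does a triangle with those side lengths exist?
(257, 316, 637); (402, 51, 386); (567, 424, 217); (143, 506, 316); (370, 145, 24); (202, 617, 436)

(257,316,637): 257+316 ≤ 637 → not valid
(51,386,402): 51+386 > 402 → valid
(217,424,567): 217+424 > 567 → valid
(143,316,506): 143+316 ≤ 506 → not valid
(24,145,370): 24+145 ≤ 370 → not valid
(202,436,617): 202+436 > 617 → valid
3 of the 6 triples form a triangle.

3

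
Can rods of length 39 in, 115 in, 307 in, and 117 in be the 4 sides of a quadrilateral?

No

For a quadrilateral, each side must be shorter than the sum of the others.
Here the longest side is 307, but the remaining 3 sides sum to only 271.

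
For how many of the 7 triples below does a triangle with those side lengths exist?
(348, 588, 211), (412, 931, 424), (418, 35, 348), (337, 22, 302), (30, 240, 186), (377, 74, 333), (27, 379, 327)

(211,348,588): 211+348 ≤ 588 → not valid
(412,424,931): 412+424 ≤ 931 → not valid
(35,348,418): 35+348 ≤ 418 → not valid
(22,302,337): 22+302 ≤ 337 → not valid
(30,186,240): 30+186 ≤ 240 → not valid
(74,333,377): 74+333 > 377 → valid
(27,327,379): 27+327 ≤ 379 → not valid
1 of the 7 triples forms a triangle.

1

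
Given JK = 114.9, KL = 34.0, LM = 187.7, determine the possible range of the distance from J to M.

38.8 ≤ JM ≤ 336.6

The maximum is all hops collinear in one direction: 114.9 + 34.0 + 187.7 = 336.6.
The longest hop is 187.7; the others sum to 148.9. Folding the others back against it leaves at least 187.7 − 148.9 = 38.8.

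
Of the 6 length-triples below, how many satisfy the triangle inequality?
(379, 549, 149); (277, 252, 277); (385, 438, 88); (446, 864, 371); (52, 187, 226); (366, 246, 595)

4

(149,379,549): 149+379 ≤ 549 → not valid
(252,277,277): 252+277 > 277 → valid
(88,385,438): 88+385 > 438 → valid
(371,446,864): 371+446 ≤ 864 → not valid
(52,187,226): 52+187 > 226 → valid
(246,366,595): 246+366 > 595 → valid
4 of the 6 triples form a triangle.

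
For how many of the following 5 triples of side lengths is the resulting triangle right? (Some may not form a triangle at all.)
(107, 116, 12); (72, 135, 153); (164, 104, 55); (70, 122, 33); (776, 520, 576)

(107,116,12): 12²+107² = 11593 < 13456 = 116² → obtuse
(72,135,153): 72²+135² = 23409 = 153² → right
(164,104,55): 55+104 ≤ 164, not a triangle
(70,122,33): 33+70 ≤ 122, not a triangle
(776,520,576): 520²+576² = 602176 = 776² → right
2 of the 5 are right.

2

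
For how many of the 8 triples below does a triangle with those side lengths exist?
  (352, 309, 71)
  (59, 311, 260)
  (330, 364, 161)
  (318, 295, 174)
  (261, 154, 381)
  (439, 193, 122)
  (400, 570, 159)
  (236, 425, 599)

6

(71,309,352): 71+309 > 352 → valid
(59,260,311): 59+260 > 311 → valid
(161,330,364): 161+330 > 364 → valid
(174,295,318): 174+295 > 318 → valid
(154,261,381): 154+261 > 381 → valid
(122,193,439): 122+193 ≤ 439 → not valid
(159,400,570): 159+400 ≤ 570 → not valid
(236,425,599): 236+425 > 599 → valid
6 of the 8 triples form a triangle.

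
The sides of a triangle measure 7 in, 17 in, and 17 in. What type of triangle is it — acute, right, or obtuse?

acute

Compare the square of the longest side to the sum of squares of the other two: 7² + 17² = 338 > 289 = 17².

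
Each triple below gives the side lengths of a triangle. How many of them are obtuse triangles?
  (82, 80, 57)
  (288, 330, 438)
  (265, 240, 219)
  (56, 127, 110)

1

(82,80,57): 57²+80² = 9649 > 6724 = 82² → acute
(288,330,438): 288²+330² = 191844 = 438² → right
(265,240,219): 219²+240² = 105561 > 70225 = 265² → acute
(56,127,110): 56²+110² = 15236 < 16129 = 127² → obtuse
1 of the 4 is obtuse.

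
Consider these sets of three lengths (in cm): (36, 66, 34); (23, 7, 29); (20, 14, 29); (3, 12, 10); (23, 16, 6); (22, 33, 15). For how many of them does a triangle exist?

(34,36,66): 34+36 > 66 → valid
(7,23,29): 7+23 > 29 → valid
(14,20,29): 14+20 > 29 → valid
(3,10,12): 3+10 > 12 → valid
(6,16,23): 6+16 ≤ 23 → not valid
(15,22,33): 15+22 > 33 → valid
5 of the 6 triples form a triangle.

5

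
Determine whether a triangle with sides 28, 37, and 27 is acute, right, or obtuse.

acute

Compare the square of the longest side to the sum of squares of the other two: 27² + 28² = 1513 > 1369 = 37².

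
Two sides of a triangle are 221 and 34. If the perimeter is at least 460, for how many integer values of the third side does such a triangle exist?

50

Triangle inequality: 187 < x < 255. Perimeter ≥ 460 gives x ≥ 460 − 221 − 34 = 205.
So 205 ≤ x < 255; integers 205 through 254: 50 values.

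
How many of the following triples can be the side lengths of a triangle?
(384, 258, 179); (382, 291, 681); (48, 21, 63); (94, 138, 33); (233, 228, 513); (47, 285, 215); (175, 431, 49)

2

(179,258,384): 179+258 > 384 → valid
(291,382,681): 291+382 ≤ 681 → not valid
(21,48,63): 21+48 > 63 → valid
(33,94,138): 33+94 ≤ 138 → not valid
(228,233,513): 228+233 ≤ 513 → not valid
(47,215,285): 47+215 ≤ 285 → not valid
(49,175,431): 49+175 ≤ 431 → not valid
2 of the 7 triples form a triangle.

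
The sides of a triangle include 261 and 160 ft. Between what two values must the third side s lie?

By the triangle inequality, s must be less than 261 + 160 = 421 and greater than |261 − 160| = 101.

101 < s < 421 (ft)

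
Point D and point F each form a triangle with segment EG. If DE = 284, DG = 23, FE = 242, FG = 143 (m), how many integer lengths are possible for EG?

From triangle DEG: 261 < EG < 307.
From triangle FEG: 99 < EG < 385.
Intersection: 261 < EG < 307, so integers 262 through 306: 45 values.

45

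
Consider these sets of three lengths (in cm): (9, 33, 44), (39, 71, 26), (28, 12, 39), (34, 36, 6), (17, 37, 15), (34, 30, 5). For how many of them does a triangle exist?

(9,33,44): 9+33 ≤ 44 → not valid
(26,39,71): 26+39 ≤ 71 → not valid
(12,28,39): 12+28 > 39 → valid
(6,34,36): 6+34 > 36 → valid
(15,17,37): 15+17 ≤ 37 → not valid
(5,30,34): 5+30 > 34 → valid
3 of the 6 triples form a triangle.

3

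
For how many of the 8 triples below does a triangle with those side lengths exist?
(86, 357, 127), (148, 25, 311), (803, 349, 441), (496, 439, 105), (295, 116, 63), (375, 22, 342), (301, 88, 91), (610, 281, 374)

2

(86,127,357): 86+127 ≤ 357 → not valid
(25,148,311): 25+148 ≤ 311 → not valid
(349,441,803): 349+441 ≤ 803 → not valid
(105,439,496): 105+439 > 496 → valid
(63,116,295): 63+116 ≤ 295 → not valid
(22,342,375): 22+342 ≤ 375 → not valid
(88,91,301): 88+91 ≤ 301 → not valid
(281,374,610): 281+374 > 610 → valid
2 of the 8 triples form a triangle.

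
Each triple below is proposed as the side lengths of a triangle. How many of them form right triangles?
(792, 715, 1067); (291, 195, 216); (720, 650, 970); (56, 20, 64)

3

(792,715,1067): 715²+792² = 1138489 = 1067² → right
(291,195,216): 195²+216² = 84681 = 291² → right
(720,650,970): 650²+720² = 940900 = 970² → right
(56,20,64): 20²+56² = 3536 < 4096 = 64² → obtuse
3 of the 4 are right.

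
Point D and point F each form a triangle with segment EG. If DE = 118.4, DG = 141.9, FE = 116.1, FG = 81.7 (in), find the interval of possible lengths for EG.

34.4 < EG < 197.8

From triangle DEG: |118.4 − 141.9| < EG < 118.4 + 141.9, i.e. 23.5 < EG < 260.3.
From triangle FEG: 34.4 < EG < 197.8.
Both must hold, so EG lies in the intersection.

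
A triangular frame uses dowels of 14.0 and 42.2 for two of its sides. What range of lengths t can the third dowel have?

28.2 < t < 56.2

By the triangle inequality, t must be less than 14.0 + 42.2 = 56.2 and greater than |14.0 − 42.2| = 28.2.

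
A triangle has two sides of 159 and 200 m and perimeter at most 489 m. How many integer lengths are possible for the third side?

89

Triangle inequality: 41 < x < 359. Perimeter ≤ 489 gives x ≤ 489 − 159 − 200 = 130.
So 41 < x ≤ 130; integers 42 through 130: 89 values.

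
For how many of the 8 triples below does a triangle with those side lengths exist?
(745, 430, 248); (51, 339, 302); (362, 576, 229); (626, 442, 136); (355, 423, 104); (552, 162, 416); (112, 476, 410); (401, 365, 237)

(248,430,745): 248+430 ≤ 745 → not valid
(51,302,339): 51+302 > 339 → valid
(229,362,576): 229+362 > 576 → valid
(136,442,626): 136+442 ≤ 626 → not valid
(104,355,423): 104+355 > 423 → valid
(162,416,552): 162+416 > 552 → valid
(112,410,476): 112+410 > 476 → valid
(237,365,401): 237+365 > 401 → valid
6 of the 8 triples form a triangle.

6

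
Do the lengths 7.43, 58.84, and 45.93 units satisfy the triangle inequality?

No

The longest side is 58.84, but the other two sum to only 53.36.
53.36 < 58.84, so the triangle inequality fails.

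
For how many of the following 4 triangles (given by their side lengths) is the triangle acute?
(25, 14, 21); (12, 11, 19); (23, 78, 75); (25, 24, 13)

(25,14,21): 14²+21² = 637 > 625 = 25² → acute
(12,11,19): 11²+12² = 265 < 361 = 19² → obtuse
(23,78,75): 23²+75² = 6154 > 6084 = 78² → acute
(25,24,13): 13²+24² = 745 > 625 = 25² → acute
3 of the 4 are acute.

3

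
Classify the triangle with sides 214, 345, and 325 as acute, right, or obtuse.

Compare the square of the longest side to the sum of squares of the other two: 214² + 325² = 151421 > 119025 = 345².

acute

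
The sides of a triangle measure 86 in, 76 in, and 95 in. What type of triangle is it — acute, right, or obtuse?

Compare the square of the longest side to the sum of squares of the other two: 76² + 86² = 13172 > 9025 = 95².

acute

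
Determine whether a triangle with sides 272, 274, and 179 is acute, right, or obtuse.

acute

Compare the square of the longest side to the sum of squares of the other two: 179² + 272² = 106025 > 75076 = 274².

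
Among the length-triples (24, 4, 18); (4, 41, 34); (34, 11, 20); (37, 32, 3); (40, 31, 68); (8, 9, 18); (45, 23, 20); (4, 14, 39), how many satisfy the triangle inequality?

1

(4,18,24): 4+18 ≤ 24 → not valid
(4,34,41): 4+34 ≤ 41 → not valid
(11,20,34): 11+20 ≤ 34 → not valid
(3,32,37): 3+32 ≤ 37 → not valid
(31,40,68): 31+40 > 68 → valid
(8,9,18): 8+9 ≤ 18 → not valid
(20,23,45): 20+23 ≤ 45 → not valid
(4,14,39): 4+14 ≤ 39 → not valid
1 of the 8 triples forms a triangle.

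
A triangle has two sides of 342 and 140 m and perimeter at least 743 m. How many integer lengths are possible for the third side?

221

Triangle inequality: 202 < x < 482. Perimeter ≥ 743 gives x ≥ 743 − 342 − 140 = 261.
So 261 ≤ x < 482; integers 261 through 481: 221 values.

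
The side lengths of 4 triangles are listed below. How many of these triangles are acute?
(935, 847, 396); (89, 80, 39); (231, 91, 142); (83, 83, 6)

1

(935,847,396): 396²+847² = 874225 = 935² → right
(89,80,39): 39²+80² = 7921 = 89² → right
(231,91,142): 91²+142² = 28445 < 53361 = 231² → obtuse
(83,83,6): 6²+83² = 6925 > 6889 = 83² → acute
1 of the 4 is acute.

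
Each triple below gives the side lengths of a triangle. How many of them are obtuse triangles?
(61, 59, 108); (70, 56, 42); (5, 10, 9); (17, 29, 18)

(61,59,108): 59²+61² = 7202 < 11664 = 108² → obtuse
(70,56,42): 42²+56² = 4900 = 70² → right
(5,10,9): 5²+9² = 106 > 100 = 10² → acute
(17,29,18): 17²+18² = 613 < 841 = 29² → obtuse
2 of the 4 are obtuse.

2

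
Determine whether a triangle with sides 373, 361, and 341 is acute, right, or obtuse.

Compare the square of the longest side to the sum of squares of the other two: 341² + 361² = 246602 > 139129 = 373².

acute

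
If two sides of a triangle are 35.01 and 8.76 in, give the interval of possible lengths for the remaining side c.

By the triangle inequality, c must be less than 35.01 + 8.76 = 43.77 and greater than |35.01 − 8.76| = 26.25.

26.25 < c < 43.77 (in)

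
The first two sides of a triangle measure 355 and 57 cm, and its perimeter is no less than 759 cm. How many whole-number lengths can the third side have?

65

Triangle inequality: 298 < x < 412. Perimeter ≥ 759 gives x ≥ 759 − 355 − 57 = 347.
So 347 ≤ x < 412; integers 347 through 411: 65 values.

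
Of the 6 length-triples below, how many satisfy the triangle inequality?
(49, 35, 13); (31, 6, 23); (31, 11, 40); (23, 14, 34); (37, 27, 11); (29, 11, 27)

(13,35,49): 13+35 ≤ 49 → not valid
(6,23,31): 6+23 ≤ 31 → not valid
(11,31,40): 11+31 > 40 → valid
(14,23,34): 14+23 > 34 → valid
(11,27,37): 11+27 > 37 → valid
(11,27,29): 11+27 > 29 → valid
4 of the 6 triples form a triangle.

4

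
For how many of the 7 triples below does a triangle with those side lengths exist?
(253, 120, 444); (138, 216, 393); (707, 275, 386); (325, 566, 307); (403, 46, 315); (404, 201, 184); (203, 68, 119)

1

(120,253,444): 120+253 ≤ 444 → not valid
(138,216,393): 138+216 ≤ 393 → not valid
(275,386,707): 275+386 ≤ 707 → not valid
(307,325,566): 307+325 > 566 → valid
(46,315,403): 46+315 ≤ 403 → not valid
(184,201,404): 184+201 ≤ 404 → not valid
(68,119,203): 68+119 ≤ 203 → not valid
1 of the 7 triples forms a triangle.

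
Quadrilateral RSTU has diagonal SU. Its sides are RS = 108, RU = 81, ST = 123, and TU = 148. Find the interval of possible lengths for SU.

27 < SU < 189

From triangle RSU: |108 − 81| < SU < 108 + 81, i.e. 27 < SU < 189.
From triangle TSU: 25 < SU < 271.
Both must hold, so SU lies in the intersection.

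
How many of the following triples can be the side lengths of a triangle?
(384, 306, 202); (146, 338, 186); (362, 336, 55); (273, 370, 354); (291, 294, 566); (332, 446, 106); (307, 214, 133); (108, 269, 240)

(202,306,384): 202+306 > 384 → valid
(146,186,338): 146+186 ≤ 338 → not valid
(55,336,362): 55+336 > 362 → valid
(273,354,370): 273+354 > 370 → valid
(291,294,566): 291+294 > 566 → valid
(106,332,446): 106+332 ≤ 446 → not valid
(133,214,307): 133+214 > 307 → valid
(108,240,269): 108+240 > 269 → valid
6 of the 8 triples form a triangle.

6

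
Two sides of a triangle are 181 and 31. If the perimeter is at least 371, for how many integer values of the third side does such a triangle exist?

Triangle inequality: 150 < x < 212. Perimeter ≥ 371 gives x ≥ 371 − 181 − 31 = 159.
So 159 ≤ x < 212; integers 159 through 211: 53 values.

53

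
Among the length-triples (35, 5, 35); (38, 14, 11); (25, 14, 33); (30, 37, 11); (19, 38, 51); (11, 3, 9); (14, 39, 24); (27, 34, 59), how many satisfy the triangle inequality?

6

(5,35,35): 5+35 > 35 → valid
(11,14,38): 11+14 ≤ 38 → not valid
(14,25,33): 14+25 > 33 → valid
(11,30,37): 11+30 > 37 → valid
(19,38,51): 19+38 > 51 → valid
(3,9,11): 3+9 > 11 → valid
(14,24,39): 14+24 ≤ 39 → not valid
(27,34,59): 27+34 > 59 → valid
6 of the 8 triples form a triangle.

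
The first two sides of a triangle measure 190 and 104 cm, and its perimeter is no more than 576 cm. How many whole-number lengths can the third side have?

Triangle inequality: 86 < x < 294. Perimeter ≤ 576 gives x ≤ 576 − 190 − 104 = 282.
So 86 < x ≤ 282; integers 87 through 282: 196 values.

196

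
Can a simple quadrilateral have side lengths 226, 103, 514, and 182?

No

For a quadrilateral, each side must be shorter than the sum of the others.
Here the longest side is 514, but the remaining 3 sides sum to only 511.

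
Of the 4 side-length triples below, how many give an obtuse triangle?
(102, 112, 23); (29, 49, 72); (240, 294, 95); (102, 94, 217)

3

(102,112,23): 23²+102² = 10933 < 12544 = 112² → obtuse
(29,49,72): 29²+49² = 3242 < 5184 = 72² → obtuse
(240,294,95): 95²+240² = 66625 < 86436 = 294² → obtuse
(102,94,217): 94+102 ≤ 217, not a triangle
3 of the 4 are obtuse.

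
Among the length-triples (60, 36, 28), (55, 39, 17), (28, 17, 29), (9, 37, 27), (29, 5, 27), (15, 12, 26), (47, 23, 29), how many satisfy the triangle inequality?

(28,36,60): 28+36 > 60 → valid
(17,39,55): 17+39 > 55 → valid
(17,28,29): 17+28 > 29 → valid
(9,27,37): 9+27 ≤ 37 → not valid
(5,27,29): 5+27 > 29 → valid
(12,15,26): 12+15 > 26 → valid
(23,29,47): 23+29 > 47 → valid
6 of the 7 triples form a triangle.

6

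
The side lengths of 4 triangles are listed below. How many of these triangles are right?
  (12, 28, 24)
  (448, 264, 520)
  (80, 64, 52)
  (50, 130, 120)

2

(12,28,24): 12²+24² = 720 < 784 = 28² → obtuse
(448,264,520): 264²+448² = 270400 = 520² → right
(80,64,52): 52²+64² = 6800 > 6400 = 80² → acute
(50,130,120): 50²+120² = 16900 = 130² → right
2 of the 4 are right.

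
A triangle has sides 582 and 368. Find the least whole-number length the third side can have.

215

The third side must be strictly greater than |582 − 368| = 214.
The smallest integer above 214 is 215.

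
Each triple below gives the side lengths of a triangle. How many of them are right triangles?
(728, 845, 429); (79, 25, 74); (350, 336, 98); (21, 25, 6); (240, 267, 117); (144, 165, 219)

4

(728,845,429): 429²+728² = 714025 = 845² → right
(79,25,74): 25²+74² = 6101 < 6241 = 79² → obtuse
(350,336,98): 98²+336² = 122500 = 350² → right
(21,25,6): 6²+21² = 477 < 625 = 25² → obtuse
(240,267,117): 117²+240² = 71289 = 267² → right
(144,165,219): 144²+165² = 47961 = 219² → right
4 of the 6 are right.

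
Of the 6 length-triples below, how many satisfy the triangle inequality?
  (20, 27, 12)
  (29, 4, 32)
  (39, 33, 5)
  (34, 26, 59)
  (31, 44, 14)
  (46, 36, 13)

5

(12,20,27): 12+20 > 27 → valid
(4,29,32): 4+29 > 32 → valid
(5,33,39): 5+33 ≤ 39 → not valid
(26,34,59): 26+34 > 59 → valid
(14,31,44): 14+31 > 44 → valid
(13,36,46): 13+36 > 46 → valid
5 of the 6 triples form a triangle.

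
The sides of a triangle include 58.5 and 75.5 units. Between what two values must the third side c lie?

By the triangle inequality, c must be less than 58.5 + 75.5 = 134.0 and greater than |58.5 − 75.5| = 17.0.

17.0 < c < 134.0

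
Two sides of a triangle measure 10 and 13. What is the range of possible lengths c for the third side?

3 < c < 23

By the triangle inequality, c must be less than 10 + 13 = 23 and greater than |10 − 13| = 3.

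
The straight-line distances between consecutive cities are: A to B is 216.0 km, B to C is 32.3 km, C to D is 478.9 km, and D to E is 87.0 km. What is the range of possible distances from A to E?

143.6 ≤ AE ≤ 814.2 km

The maximum is all hops collinear in one direction: 216.0 + 32.3 + 478.9 + 87.0 = 814.2.
The longest hop is 478.9; the others sum to 335.3. Folding the others back against it leaves at least 478.9 − 335.3 = 143.6.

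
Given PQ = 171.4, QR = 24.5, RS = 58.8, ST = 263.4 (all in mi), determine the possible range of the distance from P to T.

8.7 ≤ PT ≤ 518.1 mi

The maximum is all hops collinear in one direction: 171.4 + 24.5 + 58.8 + 263.4 = 518.1.
The longest hop is 263.4; the others sum to 254.7. Folding the others back against it leaves at least 263.4 − 254.7 = 8.7.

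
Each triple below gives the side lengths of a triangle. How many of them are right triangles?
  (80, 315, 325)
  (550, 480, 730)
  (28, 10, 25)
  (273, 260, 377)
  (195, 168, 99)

(80,315,325): 80²+315² = 105625 = 325² → right
(550,480,730): 480²+550² = 532900 = 730² → right
(28,10,25): 10²+25² = 725 < 784 = 28² → obtuse
(273,260,377): 260²+273² = 142129 = 377² → right
(195,168,99): 99²+168² = 38025 = 195² → right
4 of the 5 are right.

4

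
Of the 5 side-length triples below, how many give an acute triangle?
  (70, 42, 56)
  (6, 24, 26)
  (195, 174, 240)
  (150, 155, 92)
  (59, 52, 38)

(70,42,56): 42²+56² = 4900 = 70² → right
(6,24,26): 6²+24² = 612 < 676 = 26² → obtuse
(195,174,240): 174²+195² = 68301 > 57600 = 240² → acute
(150,155,92): 92²+150² = 30964 > 24025 = 155² → acute
(59,52,38): 38²+52² = 4148 > 3481 = 59² → acute
3 of the 5 are acute.

3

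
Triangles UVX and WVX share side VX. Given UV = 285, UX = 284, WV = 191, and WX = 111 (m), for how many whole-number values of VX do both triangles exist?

From triangle UVX: 1 < VX < 569.
From triangle WVX: 80 < VX < 302.
Intersection: 80 < VX < 302, so integers 81 through 301: 221 values.

221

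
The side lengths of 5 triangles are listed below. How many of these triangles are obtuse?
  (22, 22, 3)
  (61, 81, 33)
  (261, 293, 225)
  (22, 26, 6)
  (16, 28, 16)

(22,22,3): 3²+22² = 493 > 484 = 22² → acute
(61,81,33): 33²+61² = 4810 < 6561 = 81² → obtuse
(261,293,225): 225²+261² = 118746 > 85849 = 293² → acute
(22,26,6): 6²+22² = 520 < 676 = 26² → obtuse
(16,28,16): 16²+16² = 512 < 784 = 28² → obtuse
3 of the 5 are obtuse.

3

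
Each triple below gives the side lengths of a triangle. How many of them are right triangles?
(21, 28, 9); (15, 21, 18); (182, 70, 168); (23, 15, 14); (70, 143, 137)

1

(21,28,9): 9²+21² = 522 < 784 = 28² → obtuse
(15,21,18): 15²+18² = 549 > 441 = 21² → acute
(182,70,168): 70²+168² = 33124 = 182² → right
(23,15,14): 14²+15² = 421 < 529 = 23² → obtuse
(70,143,137): 70²+137² = 23669 > 20449 = 143² → acute
1 of the 5 is right.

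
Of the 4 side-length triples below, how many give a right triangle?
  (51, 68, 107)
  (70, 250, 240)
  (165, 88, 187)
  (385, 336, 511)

(51,68,107): 51²+68² = 7225 < 11449 = 107² → obtuse
(70,250,240): 70²+240² = 62500 = 250² → right
(165,88,187): 88²+165² = 34969 = 187² → right
(385,336,511): 336²+385² = 261121 = 511² → right
3 of the 4 are right.

3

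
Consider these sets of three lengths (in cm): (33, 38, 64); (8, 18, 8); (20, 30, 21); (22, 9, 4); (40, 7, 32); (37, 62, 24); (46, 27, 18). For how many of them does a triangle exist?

(33,38,64): 33+38 > 64 → valid
(8,8,18): 8+8 ≤ 18 → not valid
(20,21,30): 20+21 > 30 → valid
(4,9,22): 4+9 ≤ 22 → not valid
(7,32,40): 7+32 ≤ 40 → not valid
(24,37,62): 24+37 ≤ 62 → not valid
(18,27,46): 18+27 ≤ 46 → not valid
2 of the 7 triples form a triangle.

2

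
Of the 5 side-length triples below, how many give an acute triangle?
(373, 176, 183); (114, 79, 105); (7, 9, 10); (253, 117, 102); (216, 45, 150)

(373,176,183): 176+183 ≤ 373, not a triangle
(114,79,105): 79²+105² = 17266 > 12996 = 114² → acute
(7,9,10): 7²+9² = 130 > 100 = 10² → acute
(253,117,102): 102+117 ≤ 253, not a triangle
(216,45,150): 45+150 ≤ 216, not a triangle
2 of the 5 are acute.

2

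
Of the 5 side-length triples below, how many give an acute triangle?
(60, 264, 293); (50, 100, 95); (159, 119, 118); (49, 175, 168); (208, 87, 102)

2

(60,264,293): 60²+264² = 73296 < 85849 = 293² → obtuse
(50,100,95): 50²+95² = 11525 > 10000 = 100² → acute
(159,119,118): 118²+119² = 28085 > 25281 = 159² → acute
(49,175,168): 49²+168² = 30625 = 175² → right
(208,87,102): 87+102 ≤ 208, not a triangle
2 of the 5 are acute.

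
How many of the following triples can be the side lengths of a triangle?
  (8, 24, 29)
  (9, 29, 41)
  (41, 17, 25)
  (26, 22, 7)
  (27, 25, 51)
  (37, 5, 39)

5

(8,24,29): 8+24 > 29 → valid
(9,29,41): 9+29 ≤ 41 → not valid
(17,25,41): 17+25 > 41 → valid
(7,22,26): 7+22 > 26 → valid
(25,27,51): 25+27 > 51 → valid
(5,37,39): 5+37 > 39 → valid
5 of the 6 triples form a triangle.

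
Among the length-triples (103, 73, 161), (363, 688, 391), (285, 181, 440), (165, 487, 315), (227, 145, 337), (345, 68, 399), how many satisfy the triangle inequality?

(73,103,161): 73+103 > 161 → valid
(363,391,688): 363+391 > 688 → valid
(181,285,440): 181+285 > 440 → valid
(165,315,487): 165+315 ≤ 487 → not valid
(145,227,337): 145+227 > 337 → valid
(68,345,399): 68+345 > 399 → valid
5 of the 6 triples form a triangle.

5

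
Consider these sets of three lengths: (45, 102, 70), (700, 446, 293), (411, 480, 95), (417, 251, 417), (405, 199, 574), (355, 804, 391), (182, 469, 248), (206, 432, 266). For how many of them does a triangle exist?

6

(45,70,102): 45+70 > 102 → valid
(293,446,700): 293+446 > 700 → valid
(95,411,480): 95+411 > 480 → valid
(251,417,417): 251+417 > 417 → valid
(199,405,574): 199+405 > 574 → valid
(355,391,804): 355+391 ≤ 804 → not valid
(182,248,469): 182+248 ≤ 469 → not valid
(206,266,432): 206+266 > 432 → valid
6 of the 8 triples form a triangle.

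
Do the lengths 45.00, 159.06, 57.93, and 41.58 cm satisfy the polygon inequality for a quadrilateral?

No

For a quadrilateral, each side must be shorter than the sum of the others.
Here the longest side is 159.06, but the remaining 3 sides sum to only 144.51.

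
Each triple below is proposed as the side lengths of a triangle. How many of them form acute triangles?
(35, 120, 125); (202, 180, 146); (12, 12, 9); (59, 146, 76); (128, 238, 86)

2

(35,120,125): 35²+120² = 15625 = 125² → right
(202,180,146): 146²+180² = 53716 > 40804 = 202² → acute
(12,12,9): 9²+12² = 225 > 144 = 12² → acute
(59,146,76): 59+76 ≤ 146, not a triangle
(128,238,86): 86+128 ≤ 238, not a triangle
2 of the 5 are acute.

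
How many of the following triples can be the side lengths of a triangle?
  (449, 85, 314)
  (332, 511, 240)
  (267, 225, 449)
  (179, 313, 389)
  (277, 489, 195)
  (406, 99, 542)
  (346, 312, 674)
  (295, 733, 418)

3

(85,314,449): 85+314 ≤ 449 → not valid
(240,332,511): 240+332 > 511 → valid
(225,267,449): 225+267 > 449 → valid
(179,313,389): 179+313 > 389 → valid
(195,277,489): 195+277 ≤ 489 → not valid
(99,406,542): 99+406 ≤ 542 → not valid
(312,346,674): 312+346 ≤ 674 → not valid
(295,418,733): 295+418 ≤ 733 → not valid
3 of the 8 triples form a triangle.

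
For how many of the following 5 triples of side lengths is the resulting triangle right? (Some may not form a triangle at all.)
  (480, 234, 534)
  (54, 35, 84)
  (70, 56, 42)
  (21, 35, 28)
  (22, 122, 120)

4

(480,234,534): 234²+480² = 285156 = 534² → right
(54,35,84): 35²+54² = 4141 < 7056 = 84² → obtuse
(70,56,42): 42²+56² = 4900 = 70² → right
(21,35,28): 21²+28² = 1225 = 35² → right
(22,122,120): 22²+120² = 14884 = 122² → right
4 of the 5 are right.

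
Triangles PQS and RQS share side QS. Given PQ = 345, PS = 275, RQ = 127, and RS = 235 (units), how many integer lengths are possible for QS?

253

From triangle PQS: 70 < QS < 620.
From triangle RQS: 108 < QS < 362.
Intersection: 108 < QS < 362, so integers 109 through 361: 253 values.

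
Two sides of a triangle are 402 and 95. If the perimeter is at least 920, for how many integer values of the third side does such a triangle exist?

74

Triangle inequality: 307 < x < 497. Perimeter ≥ 920 gives x ≥ 920 − 402 − 95 = 423.
So 423 ≤ x < 497; integers 423 through 496: 74 values.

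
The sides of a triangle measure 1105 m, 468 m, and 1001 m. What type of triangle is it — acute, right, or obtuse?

Compare the square of the longest side to the sum of squares of the other two: 468² + 1001² = 1221025 = 1105².

right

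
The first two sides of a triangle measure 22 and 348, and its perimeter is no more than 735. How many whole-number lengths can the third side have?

39

Triangle inequality: 326 < x < 370. Perimeter ≤ 735 gives x ≤ 735 − 22 − 348 = 365.
So 326 < x ≤ 365; integers 327 through 365: 39 values.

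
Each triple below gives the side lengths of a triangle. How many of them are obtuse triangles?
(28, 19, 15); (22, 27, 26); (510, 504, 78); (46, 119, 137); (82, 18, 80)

(28,19,15): 15²+19² = 586 < 784 = 28² → obtuse
(22,27,26): 22²+26² = 1160 > 729 = 27² → acute
(510,504,78): 78²+504² = 260100 = 510² → right
(46,119,137): 46²+119² = 16277 < 18769 = 137² → obtuse
(82,18,80): 18²+80² = 6724 = 82² → right
2 of the 5 are obtuse.

2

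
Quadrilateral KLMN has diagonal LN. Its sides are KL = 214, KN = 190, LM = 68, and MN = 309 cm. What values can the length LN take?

241 < LN < 377

From triangle KLN: |214 − 190| < LN < 214 + 190, i.e. 24 < LN < 404.
From triangle MLN: 241 < LN < 377.
Both must hold, so LN lies in the intersection.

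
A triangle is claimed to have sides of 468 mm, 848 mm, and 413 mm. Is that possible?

The longest side is 848, and the other two sum to 881.
Since 881 > 848, the triangle inequality holds.

Yes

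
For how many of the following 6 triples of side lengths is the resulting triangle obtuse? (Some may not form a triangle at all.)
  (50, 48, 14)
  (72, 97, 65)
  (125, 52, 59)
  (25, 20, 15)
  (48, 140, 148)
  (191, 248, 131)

(50,48,14): 14²+48² = 2500 = 50² → right
(72,97,65): 65²+72² = 9409 = 97² → right
(125,52,59): 52+59 ≤ 125, not a triangle
(25,20,15): 15²+20² = 625 = 25² → right
(48,140,148): 48²+140² = 21904 = 148² → right
(191,248,131): 131²+191² = 53642 < 61504 = 248² → obtuse
1 of the 6 is obtuse.

1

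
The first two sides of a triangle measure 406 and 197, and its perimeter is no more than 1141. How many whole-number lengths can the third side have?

Triangle inequality: 209 < x < 603. Perimeter ≤ 1141 gives x ≤ 1141 − 406 − 197 = 538.
So 209 < x ≤ 538; integers 210 through 538: 329 values.

329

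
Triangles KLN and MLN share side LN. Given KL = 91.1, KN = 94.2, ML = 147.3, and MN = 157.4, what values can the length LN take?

From triangle KLN: |91.1 − 94.2| < LN < 91.1 + 94.2, i.e. 3.1 < LN < 185.3.
From triangle MLN: 10.1 < LN < 304.7.
Both must hold, so LN lies in the intersection.

10.1 < LN < 185.3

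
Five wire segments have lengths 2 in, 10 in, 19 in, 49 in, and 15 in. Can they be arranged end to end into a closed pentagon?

For a pentagon, each side must be shorter than the sum of the others.
Here the longest side is 49, but the remaining 4 sides sum to only 46.

No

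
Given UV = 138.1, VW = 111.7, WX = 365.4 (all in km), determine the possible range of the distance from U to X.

The maximum is all hops collinear in one direction: 138.1 + 111.7 + 365.4 = 615.2.
The longest hop is 365.4; the others sum to 249.8. Folding the others back against it leaves at least 365.4 − 249.8 = 115.6.

115.6 ≤ UX ≤ 615.2 km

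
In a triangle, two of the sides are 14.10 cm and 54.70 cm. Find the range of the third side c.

40.60 < c < 68.80 (cm)

By the triangle inequality, c must be less than 14.10 + 54.70 = 68.80 and greater than |14.10 − 54.70| = 40.60.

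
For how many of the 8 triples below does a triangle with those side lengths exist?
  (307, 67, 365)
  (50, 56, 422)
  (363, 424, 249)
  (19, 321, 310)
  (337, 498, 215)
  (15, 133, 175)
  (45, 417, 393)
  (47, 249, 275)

(67,307,365): 67+307 > 365 → valid
(50,56,422): 50+56 ≤ 422 → not valid
(249,363,424): 249+363 > 424 → valid
(19,310,321): 19+310 > 321 → valid
(215,337,498): 215+337 > 498 → valid
(15,133,175): 15+133 ≤ 175 → not valid
(45,393,417): 45+393 > 417 → valid
(47,249,275): 47+249 > 275 → valid
6 of the 8 triples form a triangle.

6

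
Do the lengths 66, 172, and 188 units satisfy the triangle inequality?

The longest side is 188, and the other two sum to 238.
Since 238 > 188, the triangle inequality holds.

Yes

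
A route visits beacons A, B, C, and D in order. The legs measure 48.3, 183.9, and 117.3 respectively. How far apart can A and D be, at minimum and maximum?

The maximum is all hops collinear in one direction: 48.3 + 183.9 + 117.3 = 349.5.
The longest hop is 183.9; the others sum to 165.6. Folding the others back against it leaves at least 183.9 − 165.6 = 18.3.

18.3 ≤ AD ≤ 349.5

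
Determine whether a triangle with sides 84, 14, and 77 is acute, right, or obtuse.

obtuse

Compare the square of the longest side to the sum of squares of the other two: 14² + 77² = 6125 < 7056 = 84².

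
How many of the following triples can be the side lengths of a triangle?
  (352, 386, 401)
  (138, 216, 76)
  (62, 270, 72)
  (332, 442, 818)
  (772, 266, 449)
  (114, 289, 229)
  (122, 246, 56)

(352,386,401): 352+386 > 401 → valid
(76,138,216): 76+138 ≤ 216 → not valid
(62,72,270): 62+72 ≤ 270 → not valid
(332,442,818): 332+442 ≤ 818 → not valid
(266,449,772): 266+449 ≤ 772 → not valid
(114,229,289): 114+229 > 289 → valid
(56,122,246): 56+122 ≤ 246 → not valid
2 of the 7 triples form a triangle.

2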